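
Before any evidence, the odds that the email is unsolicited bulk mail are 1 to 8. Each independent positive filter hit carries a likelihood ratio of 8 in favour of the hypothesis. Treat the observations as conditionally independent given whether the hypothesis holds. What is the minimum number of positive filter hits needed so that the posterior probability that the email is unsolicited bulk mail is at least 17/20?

2

Prior odds = 0.125.
Likelihood ratio per positive filter hit = 8.
Target posterior odds = 0.85/0.15 = 17/3.
Require 8ⁿ ≥ 17/3 ÷ 0.125 = 136/3.
8¹ = 8 falls short of 136/3 but 8² = 64 reaches it, so n = 2.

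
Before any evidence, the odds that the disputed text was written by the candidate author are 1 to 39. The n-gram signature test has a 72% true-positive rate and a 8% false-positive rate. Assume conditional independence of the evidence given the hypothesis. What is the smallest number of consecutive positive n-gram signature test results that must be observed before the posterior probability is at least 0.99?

4

Prior odds = 1/39.
Likelihood ratio of a positive result = 0.72/0.08 = 9.
Target posterior odds = 0.99/0.01 = 99.
Require 9ⁿ ≥ 99 ÷ (1/39) = 3861.
9³ = 729 falls short of 3861 but 9⁴ = 6561 reaches it, so n = 4.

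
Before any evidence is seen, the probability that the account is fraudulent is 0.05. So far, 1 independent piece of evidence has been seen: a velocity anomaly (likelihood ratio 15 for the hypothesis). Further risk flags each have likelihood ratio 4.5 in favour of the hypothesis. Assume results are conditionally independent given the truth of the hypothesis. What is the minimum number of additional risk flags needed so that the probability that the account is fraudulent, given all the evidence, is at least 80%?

Prior odds = 0.05/0.95 = 1/19.
Bayes factor of the evidence already in hand = 15.
Odds after that evidence = (1/19) × 15 = 15/19.
Target odds = 0.8/0.2 = 4.
Need 4.5ⁿ ≥ 4 ÷ (15/19) = 76/15.
4.5¹ = 4.5 falls short of 76/15 but 4.5² = 20.25 reaches it, so n = 2.

2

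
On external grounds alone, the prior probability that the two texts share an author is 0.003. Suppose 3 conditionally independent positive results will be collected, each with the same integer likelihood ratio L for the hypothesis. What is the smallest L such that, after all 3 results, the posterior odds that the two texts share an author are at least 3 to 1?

10

Prior odds = 0.003/0.997 = 3/997.
Target odds = 3.
Need L³ ≥ 3 ÷ (3/997) = 997.
9³ = 729 < 997 ≤ 1000 = 10³, so L = 10.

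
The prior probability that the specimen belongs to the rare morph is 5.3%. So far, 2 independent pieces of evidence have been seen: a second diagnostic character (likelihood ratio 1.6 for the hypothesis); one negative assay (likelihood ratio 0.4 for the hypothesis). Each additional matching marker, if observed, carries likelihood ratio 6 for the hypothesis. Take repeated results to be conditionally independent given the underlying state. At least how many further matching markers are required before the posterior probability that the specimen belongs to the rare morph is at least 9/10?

4

Prior odds = 0.053/0.947 = 53/947.
Combined Bayes factor of the evidence already in hand = 1.6 × 0.4 = 0.64.
Odds after that evidence = (53/947) × 0.64 = 848/23675.
Target odds = 0.9/0.1 = 9.
Need 6ⁿ ≥ 9 ÷ (848/23675) = 213075/848.
6³ = 216 falls short of 213075/848 but 6⁴ = 1296 reaches it, so n = 4.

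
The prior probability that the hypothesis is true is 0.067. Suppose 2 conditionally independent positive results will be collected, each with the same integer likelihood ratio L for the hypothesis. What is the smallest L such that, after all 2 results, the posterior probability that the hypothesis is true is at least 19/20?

Prior odds = 0.067/0.933 = 67/933.
Target odds = 0.95/0.05 = 19.
Need L² ≥ 19 ÷ (67/933) = 17727/67.
16² = 256 < 17727/67 ≤ 289 = 17², so L = 17.

17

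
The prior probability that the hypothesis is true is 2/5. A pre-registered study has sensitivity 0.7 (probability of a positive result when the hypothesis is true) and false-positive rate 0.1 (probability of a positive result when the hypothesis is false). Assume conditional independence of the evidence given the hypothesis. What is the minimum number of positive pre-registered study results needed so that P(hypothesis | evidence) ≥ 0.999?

Prior odds: 0.4 ÷ 0.6 = 2/3.
Likelihood ratio of a positive result = 0.7/0.1 = 7.
Target odds: 0.999 ÷ 0.001 = 999.
Need (2/3) × 7ⁿ ≥ 999, i.e. 7ⁿ ≥ 1498.5.
7³ = 343 falls short of 1498.5 but 7⁴ = 2401 reaches it, so n = 4.

4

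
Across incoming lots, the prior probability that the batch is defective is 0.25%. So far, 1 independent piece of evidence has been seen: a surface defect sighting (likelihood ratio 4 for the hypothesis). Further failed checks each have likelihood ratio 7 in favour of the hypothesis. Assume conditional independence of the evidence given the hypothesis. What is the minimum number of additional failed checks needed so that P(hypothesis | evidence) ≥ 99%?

Prior odds = 0.0025/0.9975 = 1/399.
Bayes factor of the evidence already in hand = 4.
Odds after that evidence = (1/399) × 4 = 4/399.
Target odds = 0.99/0.01 = 99.
Need 7ⁿ ≥ 99 ÷ (4/399) = 9875.25.
7⁴ = 2401 falls short of 9875.25 but 7⁵ = 16807 reaches it, so n = 5.

5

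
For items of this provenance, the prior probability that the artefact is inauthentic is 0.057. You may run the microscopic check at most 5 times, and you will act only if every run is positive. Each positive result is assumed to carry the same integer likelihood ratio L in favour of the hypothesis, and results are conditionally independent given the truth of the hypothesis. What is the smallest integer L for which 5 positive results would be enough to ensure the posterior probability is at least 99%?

5

Prior odds = 0.057/0.943 = 57/943.
Target odds = 0.99/0.01 = 99.
Need L⁵ ≥ 99 ÷ (57/943) = 31119/19.
4⁵ = 1024 < 31119/19 ≤ 3125 = 5⁵, so L = 5.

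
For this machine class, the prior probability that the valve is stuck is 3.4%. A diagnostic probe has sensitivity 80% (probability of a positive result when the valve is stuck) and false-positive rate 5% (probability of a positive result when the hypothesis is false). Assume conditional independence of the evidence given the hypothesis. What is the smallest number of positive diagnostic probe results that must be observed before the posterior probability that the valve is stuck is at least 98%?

3

Prior odds: 0.034 ÷ 0.966 = 17/483.
Likelihood ratio of a positive result = 0.8/0.05 = 16.
Target odds: 0.98 ÷ 0.02 = 49.
Require 16ⁿ ≥ 49 ÷ (17/483) = 23667/17.
16² = 256 falls short of 23667/17 but 16³ = 4096 reaches it, so n = 3.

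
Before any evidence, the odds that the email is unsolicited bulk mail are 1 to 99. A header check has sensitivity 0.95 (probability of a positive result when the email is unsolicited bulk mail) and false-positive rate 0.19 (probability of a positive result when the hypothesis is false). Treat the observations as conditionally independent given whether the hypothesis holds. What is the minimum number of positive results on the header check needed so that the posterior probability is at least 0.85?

Prior odds = 1/99.
Likelihood ratio of a positive result = 0.95/0.19 = 5.
Target odds: 0.85 ÷ 0.15 = 17/3.
Need (1/99) × 5ⁿ ≥ 17/3, i.e. 5ⁿ ≥ 561.
5³ = 125 falls short of 561 but 5⁴ = 625 reaches it, so n = 4.

4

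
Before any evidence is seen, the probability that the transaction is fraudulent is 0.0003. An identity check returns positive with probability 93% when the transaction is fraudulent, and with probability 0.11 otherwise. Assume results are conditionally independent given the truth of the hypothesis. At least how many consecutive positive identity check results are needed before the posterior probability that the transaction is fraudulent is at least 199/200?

7

Prior odds = 0.0003/0.9997 = 3/9997.
Likelihood ratio of a positive result = 0.93/0.11 = 93/11.
Target odds: 0.995 ÷ 0.005 = 199.
Require (93/11)ⁿ ≥ 199 ÷ (3/9997) = 1989403/3.
(93/11)⁶ ≈365209 falls short of 1989403/3 but (93/11)⁷ ≈3.08768e+06 reaches it, so n = 7.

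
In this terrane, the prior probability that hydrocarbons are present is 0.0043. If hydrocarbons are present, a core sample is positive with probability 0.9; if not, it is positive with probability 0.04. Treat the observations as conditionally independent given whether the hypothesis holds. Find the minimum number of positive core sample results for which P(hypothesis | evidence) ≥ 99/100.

4

Prior odds: 0.0043 ÷ 0.9957 = 43/9957.
Likelihood ratio of a positive = 0.9/0.04 = 22.5.
Target posterior odds = 0.99/0.01 = 99.
Need (43/9957) × 22.5ⁿ ≥ 99, i.e. 22.5ⁿ ≥ 985743/43.
22.5³ = 11390.625 falls short of 985743/43 but 22.5⁴ = 256289.0625 reaches it, so n = 4.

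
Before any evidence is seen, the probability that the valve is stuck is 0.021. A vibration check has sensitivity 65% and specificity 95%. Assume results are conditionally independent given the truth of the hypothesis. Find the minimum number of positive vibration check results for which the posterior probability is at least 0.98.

4

Prior odds: 0.021 ÷ 0.979 = 21/979.
False-positive rate = 1 − 0.95 = 0.05; likelihood ratio of a positive = 0.65/0.05 = 13.
Target posterior odds = 0.98/0.02 = 49.
Require 13ⁿ ≥ 49 ÷ (21/979) = 6853/3.
13³ = 2197 falls short of 6853/3 but 13⁴ = 28561 reaches it, so n = 4.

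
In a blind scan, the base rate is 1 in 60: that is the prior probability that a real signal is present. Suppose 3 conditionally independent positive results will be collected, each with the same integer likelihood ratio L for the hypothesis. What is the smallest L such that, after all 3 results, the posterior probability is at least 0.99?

19

Prior odds = (1/60)/(59/60) = 1/59.
Target odds = 0.99/0.01 = 99.
Need L³ ≥ 99 ÷ (1/59) = 5841.
18³ = 5832 < 5841 ≤ 6859 = 19³, so L = 19.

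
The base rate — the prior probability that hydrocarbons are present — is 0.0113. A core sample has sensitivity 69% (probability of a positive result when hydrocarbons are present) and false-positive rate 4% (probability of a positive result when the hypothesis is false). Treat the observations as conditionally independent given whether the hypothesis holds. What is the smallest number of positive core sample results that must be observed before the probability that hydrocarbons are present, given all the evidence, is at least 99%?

4

Prior odds: 0.0113 ÷ 0.9887 = 113/9887.
Likelihood ratio of a positive result = 0.69/0.04 = 17.25.
Target posterior odds = 0.99/0.01 = 99.
Need (113/9887) × 17.25ⁿ ≥ 99, i.e. 17.25ⁿ ≥ 978813/113.
17.25³ = 5132.953125 falls short of 978813/113 but 17.25⁴ = 22667121/256 reaches it, so n = 4.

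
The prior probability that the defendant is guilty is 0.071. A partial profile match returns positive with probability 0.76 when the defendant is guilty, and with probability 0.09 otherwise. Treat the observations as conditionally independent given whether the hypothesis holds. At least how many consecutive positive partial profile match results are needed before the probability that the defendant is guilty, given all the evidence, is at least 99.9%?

5

Prior odds: 0.071 ÷ 0.929 = 71/929.
Likelihood ratio of a positive result = 0.76/0.09 = 76/9.
Target posterior odds = 0.999/0.001 = 999.
Need (71/929) × (76/9)ⁿ ≥ 999, i.e. (76/9)ⁿ ≥ 928071/71.
(76/9)⁴ = 33362176/6561 falls short of 928071/71 but (76/9)⁵ ≈42939.3 reaches it, so n = 5.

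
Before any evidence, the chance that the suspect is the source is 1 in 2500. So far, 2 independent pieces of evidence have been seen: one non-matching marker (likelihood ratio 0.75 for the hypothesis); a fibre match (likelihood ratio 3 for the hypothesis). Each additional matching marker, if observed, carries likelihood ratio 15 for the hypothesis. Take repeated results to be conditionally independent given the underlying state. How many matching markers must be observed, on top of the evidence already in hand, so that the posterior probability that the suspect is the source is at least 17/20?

4

Prior odds = 0.0004/0.9996 = 1/2499.
Combined Bayes factor of the evidence already in hand = 0.75 × 3 = 2.25.
Odds after that evidence = (1/2499) × 2.25 = 3/3332.
Target odds = 0.85/0.15 = 17/3.
Need 15ⁿ ≥ 17/3 ÷ (3/3332) = 56644/9.
15³ = 3375 falls short of 56644/9 but 15⁴ = 50625 reaches it, so n = 4.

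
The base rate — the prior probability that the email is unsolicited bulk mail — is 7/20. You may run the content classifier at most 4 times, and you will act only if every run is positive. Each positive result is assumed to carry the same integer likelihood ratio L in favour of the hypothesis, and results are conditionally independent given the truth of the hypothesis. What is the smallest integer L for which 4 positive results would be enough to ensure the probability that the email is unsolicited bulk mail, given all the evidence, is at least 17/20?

2

Prior odds = 0.35/0.65 = 7/13.
Target odds = 0.85/0.15 = 17/3.
Need L⁴ ≥ 17/3 ÷ (7/13) = 221/21.
1⁴ = 1 < 221/21 ≤ 16 = 2⁴, so L = 2.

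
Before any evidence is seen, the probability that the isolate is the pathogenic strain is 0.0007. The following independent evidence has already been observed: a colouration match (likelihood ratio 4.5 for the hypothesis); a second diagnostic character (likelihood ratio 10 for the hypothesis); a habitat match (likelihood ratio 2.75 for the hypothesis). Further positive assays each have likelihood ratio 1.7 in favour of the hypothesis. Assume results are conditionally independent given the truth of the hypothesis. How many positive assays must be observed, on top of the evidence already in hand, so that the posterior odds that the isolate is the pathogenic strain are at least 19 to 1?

11

Prior odds = 0.0007/0.9993 = 7/9993.
Combined Bayes factor of the evidence already in hand = 4.5 × 10 × 2.75 = 123.75.
Odds after that evidence = (7/9993) × 123.75 = 1155/13324.
Target odds = 19.
Need 1.7ⁿ ≥ 19 ÷ (1155/13324) = 253156/1155.
1.7¹⁰ ≈201.599 falls short of 253156/1155 but 1.7¹¹ ≈342.719 reaches it, so n = 11.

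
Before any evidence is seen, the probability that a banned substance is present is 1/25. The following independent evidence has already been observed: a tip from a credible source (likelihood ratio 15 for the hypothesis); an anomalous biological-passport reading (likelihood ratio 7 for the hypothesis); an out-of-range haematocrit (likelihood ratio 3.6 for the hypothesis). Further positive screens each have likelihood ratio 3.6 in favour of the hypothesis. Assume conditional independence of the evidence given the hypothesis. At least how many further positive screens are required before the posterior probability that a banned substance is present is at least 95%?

1

Prior odds = 0.04/0.96 = 1/24.
Combined Bayes factor of the evidence already in hand = 15 × 7 × 3.6 = 378.
Odds after that evidence = (1/24) × 378 = 15.75.
Target odds = 0.95/0.05 = 19.
Need 3.6ⁿ ≥ 19 ÷ 15.75 = 76/63.
3.6¹ = 3.6, which meets the required 76/63; so n = 1.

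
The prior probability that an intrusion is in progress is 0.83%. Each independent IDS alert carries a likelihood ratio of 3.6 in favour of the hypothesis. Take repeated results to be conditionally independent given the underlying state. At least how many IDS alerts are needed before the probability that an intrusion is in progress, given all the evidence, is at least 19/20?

7

Prior odds = 0.0083/0.9917 = 83/9917.
Likelihood ratio per IDS alert = 3.6.
Target odds: 0.95 ÷ 0.05 = 19.
Need (83/9917) × 3.6ⁿ ≥ 19, i.e. 3.6ⁿ ≥ 188423/83.
3.6⁶ = 34012224/15625 falls short of 188423/83 but 3.6⁷ = 612220032/78125 reaches it, so n = 7.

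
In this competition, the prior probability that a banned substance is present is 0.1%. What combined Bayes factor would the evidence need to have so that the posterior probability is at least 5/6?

4995

Prior odds = 0.001/0.999 = 1/999.
Target odds = (5/6)/(1/6) = 5.
Required Bayes factor = 5 ÷ (1/999) = 4995.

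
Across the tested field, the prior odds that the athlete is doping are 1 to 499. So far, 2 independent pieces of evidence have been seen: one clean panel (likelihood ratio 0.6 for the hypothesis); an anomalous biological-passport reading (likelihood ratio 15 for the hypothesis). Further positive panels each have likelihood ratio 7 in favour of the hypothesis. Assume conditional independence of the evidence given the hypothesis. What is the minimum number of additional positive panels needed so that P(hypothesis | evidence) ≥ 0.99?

5

Prior odds = 1/499.
Combined Bayes factor of the evidence already in hand = 0.6 × 15 = 9.
Odds after that evidence = (1/499) × 9 = 9/499.
Target odds = 0.99/0.01 = 99.
Need 7ⁿ ≥ 99 ÷ (9/499) = 5489.
7⁴ = 2401 falls short of 5489 but 7⁵ = 16807 reaches it, so n = 5.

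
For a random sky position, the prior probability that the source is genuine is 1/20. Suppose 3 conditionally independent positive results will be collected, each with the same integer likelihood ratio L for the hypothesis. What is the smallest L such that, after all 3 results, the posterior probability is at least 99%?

13

Prior odds = 0.05/0.95 = 1/19.
Target odds = 0.99/0.01 = 99.
Need L³ ≥ 99 ÷ (1/19) = 1881.
12³ = 1728 < 1881 ≤ 2197 = 13³, so L = 13.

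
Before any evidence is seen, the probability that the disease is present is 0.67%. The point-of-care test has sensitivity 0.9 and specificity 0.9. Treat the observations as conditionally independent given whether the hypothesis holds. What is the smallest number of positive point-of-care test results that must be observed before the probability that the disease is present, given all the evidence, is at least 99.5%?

Prior odds = 0.0067/0.9933 = 67/9933.
False-positive rate = 1 − 0.9 = 0.1; likelihood ratio of a positive = 0.9/0.1 = 9.
Target odds: 0.995 ÷ 0.005 = 199.
Need (67/9933) × 9ⁿ ≥ 199, i.e. 9ⁿ ≥ 1976667/67.
9⁴ = 6561 falls short of 1976667/67 but 9⁵ = 59049 reaches it, so n = 5.

5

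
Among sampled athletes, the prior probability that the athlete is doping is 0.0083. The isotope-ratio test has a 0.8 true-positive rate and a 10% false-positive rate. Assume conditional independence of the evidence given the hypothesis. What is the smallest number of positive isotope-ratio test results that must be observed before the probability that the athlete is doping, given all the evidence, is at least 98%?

Prior odds: 0.0083 ÷ 0.9917 = 83/9917.
Likelihood ratio of a positive result = 0.8/0.1 = 8.
Target posterior odds = 0.98/0.02 = 49.
Need (83/9917) × 8ⁿ ≥ 49, i.e. 8ⁿ ≥ 485933/83.
8⁴ = 4096 falls short of 485933/83 but 8⁵ = 32768 reaches it, so n = 5.

5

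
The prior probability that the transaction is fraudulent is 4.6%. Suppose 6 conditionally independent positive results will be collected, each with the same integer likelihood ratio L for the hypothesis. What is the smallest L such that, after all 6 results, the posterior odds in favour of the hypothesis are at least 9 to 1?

3

Prior odds = 0.046/0.954 = 23/477.
Target odds = 9.
Need L⁶ ≥ 9 ÷ (23/477) = 4293/23.
2⁶ = 64 < 4293/23 ≤ 729 = 3⁶, so L = 3.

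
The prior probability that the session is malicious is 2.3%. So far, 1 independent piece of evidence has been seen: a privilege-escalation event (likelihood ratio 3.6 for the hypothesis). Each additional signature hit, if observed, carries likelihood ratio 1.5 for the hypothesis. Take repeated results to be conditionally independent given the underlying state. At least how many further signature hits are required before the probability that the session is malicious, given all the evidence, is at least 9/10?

Prior odds = 0.023/0.977 = 23/977.
Bayes factor of the evidence already in hand = 3.6.
Odds after that evidence = (23/977) × 3.6 = 414/4885.
Target odds = 0.9/0.1 = 9.
Need 1.5ⁿ ≥ 9 ÷ (414/4885) = 4885/46.
1.5¹¹ = 177147/2048 falls short of 4885/46 but 1.5¹² = 531441/4096 reaches it, so n = 12.

12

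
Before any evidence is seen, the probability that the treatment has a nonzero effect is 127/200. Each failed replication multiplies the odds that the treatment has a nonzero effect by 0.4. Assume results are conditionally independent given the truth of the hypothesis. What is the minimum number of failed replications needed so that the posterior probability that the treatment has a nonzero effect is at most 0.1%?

9

Prior odds: 0.635 ÷ 0.365 = 127/73.
Likelihood ratio per failed replication = 0.4.
Target posterior odds = 0.001/0.999 = 1/999.
Need (127/73) × 0.4ⁿ ≤ 1/999, i.e. 0.4ⁿ ≤ 73/126873.
0.4⁸ = 256/390625 is still above 73/126873 but 0.4⁹ = 512/1953125 is at or below it, so n = 9.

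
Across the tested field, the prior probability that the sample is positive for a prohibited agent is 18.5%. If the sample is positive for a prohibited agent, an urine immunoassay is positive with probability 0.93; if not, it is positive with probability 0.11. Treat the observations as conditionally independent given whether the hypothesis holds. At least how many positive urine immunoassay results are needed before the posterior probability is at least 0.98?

3

Prior odds = 0.185/0.815 = 37/163.
Likelihood ratio of a positive = 0.93/0.11 = 93/11.
Target posterior odds = 0.98/0.02 = 49.
Require (93/11)ⁿ ≥ 49 ÷ (37/163) = 7987/37.
(93/11)² = 8649/121 falls short of 7987/37 but (93/11)³ = 804357/1331 reaches it, so n = 3.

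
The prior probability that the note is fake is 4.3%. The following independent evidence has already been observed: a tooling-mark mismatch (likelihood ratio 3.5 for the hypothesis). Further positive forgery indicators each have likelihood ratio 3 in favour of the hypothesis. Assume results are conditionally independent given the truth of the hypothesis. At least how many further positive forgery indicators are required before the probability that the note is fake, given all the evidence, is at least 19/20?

5

Prior odds = 0.043/0.957 = 43/957.
Bayes factor of the evidence already in hand = 3.5.
Odds after that evidence = (43/957) × 3.5 = 301/1914.
Target odds = 0.95/0.05 = 19.
Need 3ⁿ ≥ 19 ÷ (301/1914) = 36366/301.
3⁴ = 81 falls short of 36366/301 but 3⁵ = 243 reaches it, so n = 5.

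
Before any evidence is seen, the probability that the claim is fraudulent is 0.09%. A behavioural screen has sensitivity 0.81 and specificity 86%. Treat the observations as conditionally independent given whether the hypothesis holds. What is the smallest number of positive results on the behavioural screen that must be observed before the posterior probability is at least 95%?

6

Prior odds: 0.0009 ÷ 0.9991 = 9/9991.
False-positive rate = 1 − 0.86 = 0.14; likelihood ratio of a positive = 0.81/0.14 = 81/14.
Target posterior odds = 0.95/0.05 = 19.
Need (9/9991) × (81/14)ⁿ ≥ 19, i.e. (81/14)ⁿ ≥ 189829/9.
(81/14)⁵ ≈6483.13 falls short of 189829/9 but (81/14)⁶ ≈37509.6 reaches it, so n = 6.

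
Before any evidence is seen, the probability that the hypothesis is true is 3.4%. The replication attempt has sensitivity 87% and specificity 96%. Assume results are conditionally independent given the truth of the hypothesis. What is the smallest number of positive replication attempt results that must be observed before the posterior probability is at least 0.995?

Prior odds: 0.034 ÷ 0.966 = 17/483.
False-positive rate = 1 − 0.96 = 0.04; likelihood ratio of a positive = 0.87/0.04 = 21.75.
Target odds: 0.995 ÷ 0.005 = 199.
Need (17/483) × 21.75ⁿ ≥ 199, i.e. 21.75ⁿ ≥ 96117/17.
21.75² = 473.0625 falls short of 96117/17 but 21.75³ = 658503/64 reaches it, so n = 3.

3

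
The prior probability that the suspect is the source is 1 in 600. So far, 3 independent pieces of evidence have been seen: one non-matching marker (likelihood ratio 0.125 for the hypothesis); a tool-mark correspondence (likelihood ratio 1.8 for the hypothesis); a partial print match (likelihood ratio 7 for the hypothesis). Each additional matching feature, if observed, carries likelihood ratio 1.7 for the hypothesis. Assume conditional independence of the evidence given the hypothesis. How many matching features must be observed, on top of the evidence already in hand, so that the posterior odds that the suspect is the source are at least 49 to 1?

19

Prior odds = (1/600)/(599/600) = 1/599.
Combined Bayes factor of the evidence already in hand = 0.125 × 1.8 × 7 = 1.575.
Odds after that evidence = (1/599) × 1.575 = 63/23960.
Target odds = 49.
Need 1.7ⁿ ≥ 49 ÷ (63/23960) = 167720/9.
1.7¹⁸ ≈14063.1 falls short of 167720/9 but 1.7¹⁹ ≈23907.2 reaches it, so n = 19.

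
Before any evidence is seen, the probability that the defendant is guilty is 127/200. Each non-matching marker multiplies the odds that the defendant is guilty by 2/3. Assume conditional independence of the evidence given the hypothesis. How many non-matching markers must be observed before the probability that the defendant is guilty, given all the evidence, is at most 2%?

Prior odds: 0.635 ÷ 0.365 = 127/73.
Likelihood ratio per non-matching marker = 2/3.
Target odds: 0.02 ÷ 0.98 = 1/49.
Require (2/3)ⁿ ≤ 1/49 ÷ (127/73) = 73/6223.
(2/3)¹⁰ = 1024/59049 is still above 73/6223 but (2/3)¹¹ = 2048/177147 is at or below it, so n = 11.

11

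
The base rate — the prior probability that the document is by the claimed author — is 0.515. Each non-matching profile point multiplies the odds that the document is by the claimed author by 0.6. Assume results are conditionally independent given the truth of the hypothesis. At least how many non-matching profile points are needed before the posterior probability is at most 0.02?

Prior odds: 0.515 ÷ 0.485 = 103/97.
Likelihood ratio per non-matching profile point = 0.6.
Target odds: 0.02 ÷ 0.98 = 1/49.
Require 0.6ⁿ ≤ 1/49 ÷ (103/97) = 97/5047.
0.6⁷ = 2187/78125 is still above 97/5047 but 0.6⁸ = 6561/390625 is at or below it, so n = 8.

8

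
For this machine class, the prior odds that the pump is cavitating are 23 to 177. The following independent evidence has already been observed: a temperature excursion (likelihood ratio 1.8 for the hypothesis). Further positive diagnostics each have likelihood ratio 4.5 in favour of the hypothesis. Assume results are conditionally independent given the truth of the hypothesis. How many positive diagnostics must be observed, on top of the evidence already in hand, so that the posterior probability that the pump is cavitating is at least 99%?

Prior odds = 23/177.
Bayes factor of the evidence already in hand = 1.8.
Odds after that evidence = (23/177) × 1.8 = 69/295.
Target odds = 0.99/0.01 = 99.
Need 4.5ⁿ ≥ 99 ÷ (69/295) = 9735/23.
4.5⁴ = 410.0625 falls short of 9735/23 but 4.5⁵ = 1845.28125 reaches it, so n = 5.

5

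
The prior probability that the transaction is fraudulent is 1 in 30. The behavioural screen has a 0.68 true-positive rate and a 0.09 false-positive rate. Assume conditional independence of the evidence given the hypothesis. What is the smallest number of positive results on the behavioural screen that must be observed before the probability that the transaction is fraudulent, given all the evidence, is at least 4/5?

3

Prior odds = (1/30)/(29/30) = 1/29.
Likelihood ratio of a positive result = 0.68/0.09 = 68/9.
Target odds: 0.8 ÷ 0.2 = 4.
Require (68/9)ⁿ ≥ 4 ÷ (1/29) = 116.
(68/9)² = 4624/81 falls short of 116 but (68/9)³ = 314432/729 reaches it, so n = 3.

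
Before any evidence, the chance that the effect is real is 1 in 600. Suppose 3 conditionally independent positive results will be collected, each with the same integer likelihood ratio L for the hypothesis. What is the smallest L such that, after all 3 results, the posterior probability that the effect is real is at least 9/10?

Prior odds = (1/600)/(599/600) = 1/599.
Target odds = 0.9/0.1 = 9.
Need L³ ≥ 9 ÷ (1/599) = 5391.
17³ = 4913 < 5391 ≤ 5832 = 18³, so L = 18.

18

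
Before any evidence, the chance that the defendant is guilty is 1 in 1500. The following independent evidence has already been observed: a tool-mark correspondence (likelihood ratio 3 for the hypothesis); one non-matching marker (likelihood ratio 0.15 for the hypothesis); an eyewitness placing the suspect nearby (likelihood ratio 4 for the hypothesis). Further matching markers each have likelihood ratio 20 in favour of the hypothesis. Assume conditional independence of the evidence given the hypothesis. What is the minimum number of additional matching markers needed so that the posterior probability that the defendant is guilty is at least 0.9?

Prior odds = (1/1500)/(1499/1500) = 1/1499.
Combined Bayes factor of the evidence already in hand = 3 × 0.15 × 4 = 1.8.
Odds after that evidence = (1/1499) × 1.8 = 9/7495.
Target odds = 0.9/0.1 = 9.
Need 20ⁿ ≥ 9 ÷ (9/7495) = 7495.
20² = 400 falls short of 7495 but 20³ = 8000 reaches it, so n = 3.

3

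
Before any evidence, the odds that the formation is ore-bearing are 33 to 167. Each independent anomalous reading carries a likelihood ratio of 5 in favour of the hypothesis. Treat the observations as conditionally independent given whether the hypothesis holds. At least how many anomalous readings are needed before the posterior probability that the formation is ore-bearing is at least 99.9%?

Prior odds = 33/167.
Likelihood ratio per anomalous reading = 5.
Target odds: 0.999 ÷ 0.001 = 999.
Require 5ⁿ ≥ 999 ÷ (33/167) = 55611/11.
5⁵ = 3125 falls short of 55611/11 but 5⁶ = 15625 reaches it, so n = 6.

6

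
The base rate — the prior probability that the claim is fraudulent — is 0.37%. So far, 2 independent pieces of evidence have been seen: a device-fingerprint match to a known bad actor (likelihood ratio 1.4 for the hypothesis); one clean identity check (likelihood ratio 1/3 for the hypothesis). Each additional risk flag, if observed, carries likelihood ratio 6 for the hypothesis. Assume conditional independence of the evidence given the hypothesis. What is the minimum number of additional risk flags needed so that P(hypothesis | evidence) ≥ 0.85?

5

Prior odds = 0.0037/0.9963 = 37/9963.
Combined Bayes factor of the evidence already in hand = 1.4 × (1/3) = 7/15.
Odds after that evidence = (37/9963) × 7/15 = 259/149445.
Target odds = 0.85/0.15 = 17/3.
Need 6ⁿ ≥ 17/3 ÷ (259/149445) = 846855/259.
6⁴ = 1296 falls short of 846855/259 but 6⁵ = 7776 reaches it, so n = 5.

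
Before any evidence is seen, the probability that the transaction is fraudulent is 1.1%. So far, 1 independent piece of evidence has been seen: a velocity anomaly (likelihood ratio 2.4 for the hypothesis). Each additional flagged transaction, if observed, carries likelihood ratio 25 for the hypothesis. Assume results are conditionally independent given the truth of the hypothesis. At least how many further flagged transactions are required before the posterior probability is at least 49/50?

Prior odds = 0.011/0.989 = 11/989.
Bayes factor of the evidence already in hand = 2.4.
Odds after that evidence = (11/989) × 2.4 = 132/4945.
Target odds = 0.98/0.02 = 49.
Need 25ⁿ ≥ 49 ÷ (132/4945) = 242305/132.
25² = 625 falls short of 242305/132 but 25³ = 15625 reaches it, so n = 3.

3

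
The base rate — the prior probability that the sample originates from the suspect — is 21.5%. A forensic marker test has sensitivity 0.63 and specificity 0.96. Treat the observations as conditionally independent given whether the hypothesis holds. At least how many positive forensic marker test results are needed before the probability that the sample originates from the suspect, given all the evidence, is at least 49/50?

2

Prior odds = 0.215/0.785 = 43/157.
False-positive rate = 1 − 0.96 = 0.04; likelihood ratio of a positive = 0.63/0.04 = 15.75.
Target odds: 0.98 ÷ 0.02 = 49.
Need (43/157) × 15.75ⁿ ≥ 49, i.e. 15.75ⁿ ≥ 7693/43.
15.75¹ = 15.75 falls short of 7693/43 but 15.75² = 248.0625 reaches it, so n = 2.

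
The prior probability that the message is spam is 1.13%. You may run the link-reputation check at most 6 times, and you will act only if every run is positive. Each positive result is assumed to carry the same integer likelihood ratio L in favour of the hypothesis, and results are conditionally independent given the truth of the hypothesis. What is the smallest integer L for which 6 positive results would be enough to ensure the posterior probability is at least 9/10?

4

Prior odds = 0.0113/0.9887 = 113/9887.
Target odds = 0.9/0.1 = 9.
Need L⁶ ≥ 9 ÷ (113/9887) = 88983/113.
3⁶ = 729 < 88983/113 ≤ 4096 = 4⁶, so L = 4.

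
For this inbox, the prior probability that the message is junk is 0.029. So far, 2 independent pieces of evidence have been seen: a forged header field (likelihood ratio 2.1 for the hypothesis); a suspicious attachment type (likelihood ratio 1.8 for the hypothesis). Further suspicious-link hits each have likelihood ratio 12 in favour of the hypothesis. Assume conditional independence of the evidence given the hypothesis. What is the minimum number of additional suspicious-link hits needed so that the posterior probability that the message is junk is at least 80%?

Prior odds = 0.029/0.971 = 29/971.
Combined Bayes factor of the evidence already in hand = 2.1 × 1.8 = 3.78.
Odds after that evidence = (29/971) × 3.78 = 5481/48550.
Target odds = 0.8/0.2 = 4.
Need 12ⁿ ≥ 4 ÷ (5481/48550) = 194200/5481.
12¹ = 12 falls short of 194200/5481 but 12² = 144 reaches it, so n = 2.

2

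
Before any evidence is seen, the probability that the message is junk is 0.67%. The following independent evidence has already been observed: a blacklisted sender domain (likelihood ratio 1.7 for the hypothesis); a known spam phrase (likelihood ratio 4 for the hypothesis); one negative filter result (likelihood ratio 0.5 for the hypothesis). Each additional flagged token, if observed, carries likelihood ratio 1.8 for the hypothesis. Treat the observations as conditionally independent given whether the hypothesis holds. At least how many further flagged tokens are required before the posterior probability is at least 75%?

Prior odds = 0.0067/0.9933 = 67/9933.
Combined Bayes factor of the evidence already in hand = 1.7 × 4 × 0.5 = 3.4.
Odds after that evidence = (67/9933) × 3.4 = 1139/49665.
Target odds = 0.75/0.25 = 3.
Need 1.8ⁿ ≥ 3 ÷ (1139/49665) = 148995/1139.
1.8⁸ = 43046721/390625 falls short of 148995/1139 but 1.8⁹ = 387420489/1953125 reaches it, so n = 9.

9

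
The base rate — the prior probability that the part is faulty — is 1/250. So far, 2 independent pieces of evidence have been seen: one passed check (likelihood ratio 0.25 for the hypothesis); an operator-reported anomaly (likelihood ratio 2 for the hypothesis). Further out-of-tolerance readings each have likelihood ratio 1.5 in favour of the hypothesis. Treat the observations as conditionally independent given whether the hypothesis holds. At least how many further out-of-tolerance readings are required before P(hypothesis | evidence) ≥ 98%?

25

Prior odds = 0.004/0.996 = 1/249.
Combined Bayes factor of the evidence already in hand = 0.25 × 2 = 0.5.
Odds after that evidence = (1/249) × 0.5 = 1/498.
Target odds = 0.98/0.02 = 49.
Need 1.5ⁿ ≥ 49 ÷ (1/498) = 24402.
1.5²⁴ ≈16834.1 falls short of 24402 but 1.5²⁵ ≈25251.2 reaches it, so n = 25.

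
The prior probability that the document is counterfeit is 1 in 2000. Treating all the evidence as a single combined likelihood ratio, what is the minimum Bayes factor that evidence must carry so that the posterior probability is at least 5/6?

9995

Prior odds = 0.0005/0.9995 = 1/1999.
Target odds = (5/6)/(1/6) = 5.
Required Bayes factor = 5 ÷ (1/1999) = 9995.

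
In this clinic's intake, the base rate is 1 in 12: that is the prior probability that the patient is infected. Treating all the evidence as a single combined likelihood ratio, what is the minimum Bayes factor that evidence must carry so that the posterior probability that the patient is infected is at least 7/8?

Prior odds = (1/12)/(11/12) = 1/11.
Target odds = 0.875/0.125 = 7.
Required Bayes factor = 7 ÷ (1/11) = 77.

77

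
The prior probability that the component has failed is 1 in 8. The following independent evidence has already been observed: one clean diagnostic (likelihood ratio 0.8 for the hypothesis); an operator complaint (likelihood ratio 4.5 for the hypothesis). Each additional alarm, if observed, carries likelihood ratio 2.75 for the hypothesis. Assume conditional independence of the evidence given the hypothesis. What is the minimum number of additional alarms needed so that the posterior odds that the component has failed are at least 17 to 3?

3

Prior odds = 0.125/0.875 = 1/7.
Combined Bayes factor of the evidence already in hand = 0.8 × 4.5 = 3.6.
Odds after that evidence = (1/7) × 3.6 = 18/35.
Target odds = 17/3.
Need 2.75ⁿ ≥ 17/3 ÷ (18/35) = 595/54.
2.75² = 7.5625 falls short of 595/54 but 2.75³ = 20.796875 reaches it, so n = 3.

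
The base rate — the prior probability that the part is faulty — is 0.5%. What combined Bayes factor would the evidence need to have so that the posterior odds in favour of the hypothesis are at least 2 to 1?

398

Prior odds = 0.005/0.995 = 1/199.
Target odds = 2.
Required Bayes factor = 2 ÷ (1/199) = 398.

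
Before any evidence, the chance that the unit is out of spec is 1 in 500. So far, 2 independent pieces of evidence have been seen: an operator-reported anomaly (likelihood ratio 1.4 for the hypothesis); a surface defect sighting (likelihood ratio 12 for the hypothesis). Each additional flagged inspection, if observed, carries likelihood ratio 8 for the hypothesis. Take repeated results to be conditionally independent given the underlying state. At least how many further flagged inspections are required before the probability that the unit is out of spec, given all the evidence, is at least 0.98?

4

Prior odds = 0.002/0.998 = 1/499.
Combined Bayes factor of the evidence already in hand = 1.4 × 12 = 16.8.
Odds after that evidence = (1/499) × 16.8 = 84/2495.
Target odds = 0.98/0.02 = 49.
Need 8ⁿ ≥ 49 ÷ (84/2495) = 17465/12.
8³ = 512 falls short of 17465/12 but 8⁴ = 4096 reaches it, so n = 4.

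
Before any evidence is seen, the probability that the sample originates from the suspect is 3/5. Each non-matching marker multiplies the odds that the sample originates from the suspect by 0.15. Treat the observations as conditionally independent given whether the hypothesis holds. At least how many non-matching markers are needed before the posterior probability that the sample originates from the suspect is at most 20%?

Prior odds: 0.6 ÷ 0.4 = 1.5.
Likelihood ratio per non-matching marker = 0.15.
Target odds: 0.2 ÷ 0.8 = 0.25.
Need 1.5 × 0.15ⁿ ≤ 0.25, i.e. 0.15ⁿ ≤ 1/6.
0.15¹ = 0.15, which is already at or below the required 1/6; so n = 1.

1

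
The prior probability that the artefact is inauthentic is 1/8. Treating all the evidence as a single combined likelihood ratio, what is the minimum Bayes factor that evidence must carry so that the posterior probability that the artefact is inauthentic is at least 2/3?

Prior odds = 0.125/0.875 = 1/7.
Target odds = (2/3)/(1/3) = 2.
Required Bayes factor = 2 ÷ (1/7) = 14.

14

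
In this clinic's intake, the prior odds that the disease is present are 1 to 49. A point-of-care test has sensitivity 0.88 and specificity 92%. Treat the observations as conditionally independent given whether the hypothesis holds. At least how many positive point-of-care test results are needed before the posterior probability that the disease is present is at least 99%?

Prior odds = 1/49.
False-positive rate = 1 − 0.92 = 0.08; likelihood ratio of a positive = 0.88/0.08 = 11.
Target posterior odds = 0.99/0.01 = 99.
Require 11ⁿ ≥ 99 ÷ (1/49) = 4851.
11³ = 1331 falls short of 4851 but 11⁴ = 14641 reaches it, so n = 4.

4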